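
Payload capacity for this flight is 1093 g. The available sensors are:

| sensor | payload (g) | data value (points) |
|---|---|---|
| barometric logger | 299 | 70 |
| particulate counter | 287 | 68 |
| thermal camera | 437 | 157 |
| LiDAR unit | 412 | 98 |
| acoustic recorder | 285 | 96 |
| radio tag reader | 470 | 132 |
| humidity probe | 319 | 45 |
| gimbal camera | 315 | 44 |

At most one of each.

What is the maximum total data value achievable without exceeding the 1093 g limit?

323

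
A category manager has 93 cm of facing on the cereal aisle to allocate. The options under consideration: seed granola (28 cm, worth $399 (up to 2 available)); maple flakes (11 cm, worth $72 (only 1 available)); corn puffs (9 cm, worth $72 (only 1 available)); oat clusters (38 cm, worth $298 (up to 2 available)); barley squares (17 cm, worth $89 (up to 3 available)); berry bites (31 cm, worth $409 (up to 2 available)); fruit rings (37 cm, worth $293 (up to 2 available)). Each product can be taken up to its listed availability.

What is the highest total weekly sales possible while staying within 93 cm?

The ratio heuristic lands on 2×seed granola + berry bites (1207) but leaves 6 cm idle.
Dropping seed granola frees 28 cm; slotting in berry bites (31 cm) lifts the total to 1217 at 90 cm.
That's the maximum — no swap from here does better than 1217.

1217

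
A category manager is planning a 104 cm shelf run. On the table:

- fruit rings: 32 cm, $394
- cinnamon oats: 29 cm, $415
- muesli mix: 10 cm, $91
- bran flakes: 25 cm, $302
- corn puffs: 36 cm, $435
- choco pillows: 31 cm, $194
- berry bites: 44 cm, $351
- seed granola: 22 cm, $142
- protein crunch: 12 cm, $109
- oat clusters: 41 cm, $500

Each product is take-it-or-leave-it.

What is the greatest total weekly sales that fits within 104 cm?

1309

Density check — cinnamon oats 14.31, fruit rings 12.31, oat clusters 12.20 are the best per cm.
Fruit rings + cinnamon oats + oat clusters uses 102 of the 104 cm and totals 1309.
Nothing else within 104 cm beats 1309.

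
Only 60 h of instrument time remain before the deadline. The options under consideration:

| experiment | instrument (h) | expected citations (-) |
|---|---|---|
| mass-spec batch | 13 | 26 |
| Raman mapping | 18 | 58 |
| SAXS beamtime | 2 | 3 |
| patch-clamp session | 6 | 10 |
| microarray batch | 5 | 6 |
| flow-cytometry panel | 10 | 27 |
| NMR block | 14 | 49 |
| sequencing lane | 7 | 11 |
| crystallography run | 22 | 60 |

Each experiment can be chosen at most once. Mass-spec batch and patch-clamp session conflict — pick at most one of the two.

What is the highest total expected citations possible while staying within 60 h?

177

Ranking by ratio (expected citations/h): NMR block 3.50, Raman mapping 3.22, crystallography run 2.73, flow-cytometry panel 2.70.
Best packing: Raman mapping + patch-clamp session + NMR block + crystallography run — 60 h, 177 total.
The closest alternative, Raman mapping + microarray batch + NMR block + crystallography run, reaches only 173.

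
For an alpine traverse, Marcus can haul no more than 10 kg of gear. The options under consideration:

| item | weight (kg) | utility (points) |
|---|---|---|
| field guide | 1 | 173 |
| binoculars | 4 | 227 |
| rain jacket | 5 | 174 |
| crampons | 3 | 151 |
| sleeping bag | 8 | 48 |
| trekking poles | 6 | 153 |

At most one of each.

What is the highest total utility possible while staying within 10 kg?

574

Filling by ratio: field guide + binoculars + crampons for 551, with 2 kg left unused.
Replace crampons with rain jacket: the trade gains 23 net, giving 574 at 10 kg.
Runner-up field guide + binoculars + crampons tops out at 551.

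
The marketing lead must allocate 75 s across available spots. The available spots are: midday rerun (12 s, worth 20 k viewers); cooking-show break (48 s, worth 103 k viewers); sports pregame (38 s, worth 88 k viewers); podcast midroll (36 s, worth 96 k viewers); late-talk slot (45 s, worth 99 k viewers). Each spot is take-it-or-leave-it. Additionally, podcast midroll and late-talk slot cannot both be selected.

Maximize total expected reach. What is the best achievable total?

184

By expected reach per s: podcast midroll 2.67, sports pregame 2.32, late-talk slot 2.20 lead.
Sports pregame + podcast midroll uses 74 of the 75 s and totals 184.
An exhaustive check of the 32 subsets confirms 184.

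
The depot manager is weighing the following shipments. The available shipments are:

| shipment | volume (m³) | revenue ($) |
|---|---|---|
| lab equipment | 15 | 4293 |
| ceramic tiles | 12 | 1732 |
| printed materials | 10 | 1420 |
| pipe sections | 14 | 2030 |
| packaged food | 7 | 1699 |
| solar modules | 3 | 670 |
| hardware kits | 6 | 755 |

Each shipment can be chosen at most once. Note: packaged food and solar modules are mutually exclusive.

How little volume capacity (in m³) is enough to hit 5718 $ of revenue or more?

22

Minimise m³ subject to total revenue ≥ 5718.
lab equipment + packaged food reaches 5992 using 22 m³.
No combination under 22 m³ hits 5718.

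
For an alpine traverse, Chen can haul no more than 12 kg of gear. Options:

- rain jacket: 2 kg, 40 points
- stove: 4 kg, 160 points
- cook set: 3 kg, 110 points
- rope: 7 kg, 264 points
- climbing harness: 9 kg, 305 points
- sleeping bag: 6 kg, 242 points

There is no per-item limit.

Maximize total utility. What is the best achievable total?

2×sleeping bag uses 12 of the 12 kg and totals 484.
Nothing else within 12 kg beats 484.

484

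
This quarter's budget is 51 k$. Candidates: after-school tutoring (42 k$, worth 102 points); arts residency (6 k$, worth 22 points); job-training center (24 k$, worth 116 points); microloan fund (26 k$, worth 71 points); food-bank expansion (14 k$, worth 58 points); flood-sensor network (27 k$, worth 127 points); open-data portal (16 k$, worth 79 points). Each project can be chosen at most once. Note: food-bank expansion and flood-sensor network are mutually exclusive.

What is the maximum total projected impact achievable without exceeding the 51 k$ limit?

243

Taking the top-ratio projects first gives arts residency + job-training center + open-data portal for 217 (46 k$).
The 22 k$ tied up in arts residency and open-data portal is better spent on flood-sensor network — total rises to 243 (51 k$).
That's the maximum — no feasible swap from here does better than 243.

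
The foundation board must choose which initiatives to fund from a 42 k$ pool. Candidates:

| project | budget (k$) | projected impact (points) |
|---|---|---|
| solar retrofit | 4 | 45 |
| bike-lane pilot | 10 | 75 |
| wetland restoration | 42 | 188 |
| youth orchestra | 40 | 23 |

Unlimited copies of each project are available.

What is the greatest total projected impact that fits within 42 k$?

Density check — solar retrofit 11.25, bike-lane pilot 7.50, wetland restoration 4.48, youth orchestra 0.57 are the best per k$.
The ratio ordering already packs tightly: 10×solar retrofit, 40 k$, 450.
No other feasible combination exceeds 450.

450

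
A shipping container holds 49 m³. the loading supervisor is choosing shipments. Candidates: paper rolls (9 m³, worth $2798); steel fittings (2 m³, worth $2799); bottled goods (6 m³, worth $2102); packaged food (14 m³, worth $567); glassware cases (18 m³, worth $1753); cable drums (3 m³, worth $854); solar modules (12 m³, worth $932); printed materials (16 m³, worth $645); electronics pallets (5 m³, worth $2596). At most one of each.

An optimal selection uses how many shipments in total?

Best achievable revenue is 12902.
One optimal bundle: paper rolls + steel fittings + bottled goods + glassware cases + cable drums + electronics pallets (43 m³).
All optima have 6 shipments.

6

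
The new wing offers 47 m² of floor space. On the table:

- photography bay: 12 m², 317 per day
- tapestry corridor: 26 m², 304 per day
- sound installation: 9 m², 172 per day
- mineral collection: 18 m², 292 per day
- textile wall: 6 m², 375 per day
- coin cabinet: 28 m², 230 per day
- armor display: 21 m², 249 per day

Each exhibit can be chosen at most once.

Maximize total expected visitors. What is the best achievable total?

1156

By expected visitors per m²: textile wall 62.50, photography bay 26.42, sound installation 19.11 lead.
Best packing: photography bay + sound installation + mineral collection + textile wall — 45 m², 1156 total.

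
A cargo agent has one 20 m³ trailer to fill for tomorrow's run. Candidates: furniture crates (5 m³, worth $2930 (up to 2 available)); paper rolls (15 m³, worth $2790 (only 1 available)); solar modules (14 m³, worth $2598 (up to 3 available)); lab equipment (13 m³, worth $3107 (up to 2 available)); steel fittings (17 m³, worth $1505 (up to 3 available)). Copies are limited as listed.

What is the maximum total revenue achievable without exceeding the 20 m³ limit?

6037

A density-first pass picks 2×furniture crates — 5860 at 10 m³.
Dropping furniture crates frees 5 m³; slotting in lab equipment (13 m³) lifts the total to 6037 at 18 m³.
Nothing else within 20 m³ beats 6037.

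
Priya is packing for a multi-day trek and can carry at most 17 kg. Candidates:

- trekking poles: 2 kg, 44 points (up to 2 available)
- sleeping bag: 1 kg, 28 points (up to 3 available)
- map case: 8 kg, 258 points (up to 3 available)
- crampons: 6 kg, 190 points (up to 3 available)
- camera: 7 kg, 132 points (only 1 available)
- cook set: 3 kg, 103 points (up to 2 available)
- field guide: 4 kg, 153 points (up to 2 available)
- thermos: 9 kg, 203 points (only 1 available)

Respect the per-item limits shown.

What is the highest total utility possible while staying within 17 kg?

599

Greedy by ratio would take 3×sleeping bag + 2×cook set + 2×field guide: 17 kg used, total 596.
Dropping 3×sleeping bag and cook set frees 6 kg; slotting in crampons (6 kg) lifts the total to 599 at 17 kg.
Every other selection either busts 17 kg or exceeds an availability limit or fails to beat 599.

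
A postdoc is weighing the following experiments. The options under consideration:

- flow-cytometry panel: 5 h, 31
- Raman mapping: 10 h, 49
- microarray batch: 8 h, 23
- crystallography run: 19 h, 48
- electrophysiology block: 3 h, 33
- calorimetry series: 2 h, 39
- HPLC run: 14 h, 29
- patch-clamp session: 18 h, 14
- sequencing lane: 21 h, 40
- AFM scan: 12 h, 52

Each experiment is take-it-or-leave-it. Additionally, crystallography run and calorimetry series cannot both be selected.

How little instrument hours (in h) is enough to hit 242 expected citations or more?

Look for the lowest-instrument combination reaching 242.
flow-cytometry panel + Raman mapping + electrophysiology block + calorimetry series + sequencing lane + AFM scan: 244 expected citations at 53 h.
No combination under 53 h hits 242.

53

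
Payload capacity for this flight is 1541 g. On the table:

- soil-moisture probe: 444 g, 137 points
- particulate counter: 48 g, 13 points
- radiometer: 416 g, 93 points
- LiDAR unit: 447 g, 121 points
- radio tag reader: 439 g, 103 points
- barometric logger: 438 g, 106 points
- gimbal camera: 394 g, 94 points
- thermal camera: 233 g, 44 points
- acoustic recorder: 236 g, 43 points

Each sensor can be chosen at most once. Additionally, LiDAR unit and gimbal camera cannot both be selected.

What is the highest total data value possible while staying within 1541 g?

395

Ranking by ratio (data value/g): soil-moisture probe 0.31, particulate counter 0.27, LiDAR unit 0.27.
A density-first pass picks soil-moisture probe + particulate counter + LiDAR unit + barometric logger — 377 at 1377 g.
The 486 g tied up in particulate counter and barometric logger is better spent on radiometer + thermal camera — total rises to 395 (1540 g).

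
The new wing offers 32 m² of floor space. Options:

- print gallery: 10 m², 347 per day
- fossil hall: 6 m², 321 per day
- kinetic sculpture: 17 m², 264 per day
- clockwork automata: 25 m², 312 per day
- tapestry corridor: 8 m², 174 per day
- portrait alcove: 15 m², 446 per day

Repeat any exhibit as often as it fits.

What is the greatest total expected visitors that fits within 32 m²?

The ratio ordering already packs tightly: 5×fossil hall, 30 m², 1605.

1605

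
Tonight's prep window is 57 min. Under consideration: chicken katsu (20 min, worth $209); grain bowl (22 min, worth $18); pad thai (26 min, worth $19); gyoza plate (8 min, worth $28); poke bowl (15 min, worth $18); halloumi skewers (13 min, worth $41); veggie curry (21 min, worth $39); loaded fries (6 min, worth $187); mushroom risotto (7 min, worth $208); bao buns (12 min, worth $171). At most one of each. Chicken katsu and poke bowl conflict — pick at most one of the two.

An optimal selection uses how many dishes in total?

The maximum profit within 57 min is 803.
chicken katsu + gyoza plate + loaded fries + mushroom risotto + bao buns hits 803 at 53 min.
Any selection reaching 803 contains exactly 5 dishes.

5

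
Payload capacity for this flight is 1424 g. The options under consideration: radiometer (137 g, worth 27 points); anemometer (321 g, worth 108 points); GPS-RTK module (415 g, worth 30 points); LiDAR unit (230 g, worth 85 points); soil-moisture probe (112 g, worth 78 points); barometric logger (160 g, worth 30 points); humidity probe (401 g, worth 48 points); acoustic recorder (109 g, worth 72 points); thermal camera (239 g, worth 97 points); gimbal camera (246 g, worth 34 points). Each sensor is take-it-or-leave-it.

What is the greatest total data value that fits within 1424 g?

The ratio heuristic lands on radiometer + anemometer + LiDAR unit + soil-moisture probe + barometric logger + acoustic recorder + thermal camera (497) but leaves 116 g idle.
Replace radiometer with gimbal camera: the trade gains 7 net, giving 504 at 1417 g.

504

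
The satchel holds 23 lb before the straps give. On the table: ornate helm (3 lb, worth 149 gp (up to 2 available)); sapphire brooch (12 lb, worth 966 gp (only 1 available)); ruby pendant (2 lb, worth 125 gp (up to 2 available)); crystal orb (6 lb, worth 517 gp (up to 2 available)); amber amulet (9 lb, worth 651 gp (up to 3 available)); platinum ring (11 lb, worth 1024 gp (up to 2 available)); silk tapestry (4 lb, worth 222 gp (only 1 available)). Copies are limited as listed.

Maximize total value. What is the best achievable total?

2058

Ranking by ratio (value/lb): platinum ring 93.09, crystal orb 86.17, sapphire brooch 80.50.
A density-first pass picks 2×platinum ring — 2048 at 22 lb.
Dropping platinum ring frees 11 lb; slotting in 2×crystal orb (12 lb) lifts the total to 2058 at 23 lb.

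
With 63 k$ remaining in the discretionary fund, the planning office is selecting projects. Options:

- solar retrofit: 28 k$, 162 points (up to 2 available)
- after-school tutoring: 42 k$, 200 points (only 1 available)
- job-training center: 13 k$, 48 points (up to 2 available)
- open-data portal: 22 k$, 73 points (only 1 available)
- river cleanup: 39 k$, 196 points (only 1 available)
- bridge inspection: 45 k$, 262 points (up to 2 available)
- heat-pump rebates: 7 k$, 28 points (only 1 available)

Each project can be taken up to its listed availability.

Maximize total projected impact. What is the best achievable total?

Density check — bridge inspection 5.82, solar retrofit 5.79, river cleanup 5.03, after-school tutoring 4.76 are the best per k$.
Greedy by ratio would take bridge inspection + heat-pump rebates: 52 k$ used, total 290.
The 45 k$ tied up in bridge inspection is better spent on 2×solar retrofit — total rises to 352 (63 k$).
That's the maximum — no swap from here does better than 352.

352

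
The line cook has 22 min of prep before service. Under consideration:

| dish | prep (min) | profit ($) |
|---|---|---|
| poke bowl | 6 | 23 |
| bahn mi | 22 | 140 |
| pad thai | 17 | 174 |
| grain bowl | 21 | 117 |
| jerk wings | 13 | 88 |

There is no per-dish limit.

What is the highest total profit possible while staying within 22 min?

174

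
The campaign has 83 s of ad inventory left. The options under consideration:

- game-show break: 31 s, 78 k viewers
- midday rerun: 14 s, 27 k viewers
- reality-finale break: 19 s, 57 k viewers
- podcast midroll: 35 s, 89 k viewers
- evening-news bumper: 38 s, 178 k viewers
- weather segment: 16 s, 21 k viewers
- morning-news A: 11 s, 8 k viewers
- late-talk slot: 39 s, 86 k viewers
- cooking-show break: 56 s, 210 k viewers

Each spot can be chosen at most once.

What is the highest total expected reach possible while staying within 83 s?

283

Greedy by ratio would take midday rerun + reality-finale break + evening-news bumper + morning-news A: 82 s used, total 270.
Replace reality-finale break and morning-news A with game-show break: the trade gains 13 net, giving 283 at 83 s.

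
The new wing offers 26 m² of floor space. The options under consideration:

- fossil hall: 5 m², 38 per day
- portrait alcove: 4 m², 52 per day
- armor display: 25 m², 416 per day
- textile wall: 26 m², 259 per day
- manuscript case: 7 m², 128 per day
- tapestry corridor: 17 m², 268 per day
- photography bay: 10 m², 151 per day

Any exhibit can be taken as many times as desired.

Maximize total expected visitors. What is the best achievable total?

Portrait alcove + 3×manuscript case uses 25 of the 26 m² and totals 436.

436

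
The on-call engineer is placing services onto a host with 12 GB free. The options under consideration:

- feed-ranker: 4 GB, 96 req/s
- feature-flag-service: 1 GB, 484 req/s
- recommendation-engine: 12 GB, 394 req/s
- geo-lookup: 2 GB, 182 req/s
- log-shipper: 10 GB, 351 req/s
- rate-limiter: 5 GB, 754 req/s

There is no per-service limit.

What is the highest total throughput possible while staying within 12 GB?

Taking 12×feature-flag-service: 12 GB used, 5808 in throughput.
That's the maximum — no swap from here does better than 5808.

5808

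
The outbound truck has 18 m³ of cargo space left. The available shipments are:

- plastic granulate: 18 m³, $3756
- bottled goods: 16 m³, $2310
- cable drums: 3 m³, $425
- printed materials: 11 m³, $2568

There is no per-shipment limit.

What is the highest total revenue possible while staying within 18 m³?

3756

Filling by ratio: 2×cable drums + printed materials for 3418, with 1 m³ left unused.
Replace 2×cable drums and printed materials with plastic granulate: the trade gains 338 net, giving 3756 at 18 m³.
Every other selection either busts 18 m³ or fails to beat 3756.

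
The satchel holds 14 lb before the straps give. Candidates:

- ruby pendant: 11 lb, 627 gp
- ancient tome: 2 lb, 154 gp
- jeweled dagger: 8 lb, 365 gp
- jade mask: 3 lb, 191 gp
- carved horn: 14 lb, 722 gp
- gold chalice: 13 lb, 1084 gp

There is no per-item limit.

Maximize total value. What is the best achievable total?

Gold chalice uses 13 of the 14 lb and totals 1084.
Every other selection either busts 14 lb or fails to beat 1084.

1084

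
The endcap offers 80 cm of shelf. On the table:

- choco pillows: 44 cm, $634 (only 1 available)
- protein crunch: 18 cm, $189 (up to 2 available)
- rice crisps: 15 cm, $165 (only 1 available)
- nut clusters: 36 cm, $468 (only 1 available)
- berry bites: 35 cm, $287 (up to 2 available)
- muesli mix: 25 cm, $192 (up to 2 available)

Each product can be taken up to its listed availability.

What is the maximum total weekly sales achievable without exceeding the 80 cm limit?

By weekly sales per cm: choco pillows 14.41, nut clusters 13.00, rice crisps 11.00, protein crunch 10.50 lead.
The ratio ordering already packs tightly: choco pillows + nut clusters, 80 cm, 1102.
Every other selection either busts 80 cm or exceeds an availability limit or fails to beat 1102.

1102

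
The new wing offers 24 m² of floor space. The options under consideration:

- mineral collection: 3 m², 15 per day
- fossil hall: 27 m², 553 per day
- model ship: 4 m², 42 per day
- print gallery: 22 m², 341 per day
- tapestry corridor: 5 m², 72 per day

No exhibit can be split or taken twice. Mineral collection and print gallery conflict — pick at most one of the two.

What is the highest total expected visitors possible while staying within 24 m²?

341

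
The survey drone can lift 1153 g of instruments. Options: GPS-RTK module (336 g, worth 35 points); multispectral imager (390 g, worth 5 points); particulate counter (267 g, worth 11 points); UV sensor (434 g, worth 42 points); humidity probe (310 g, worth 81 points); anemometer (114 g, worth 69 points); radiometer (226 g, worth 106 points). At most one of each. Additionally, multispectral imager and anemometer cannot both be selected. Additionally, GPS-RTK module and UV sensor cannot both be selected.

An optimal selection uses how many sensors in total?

4

Best achievable data value is 298.
For example UV sensor + humidity probe + anemometer + radiometer achieves it, using 1084 g.
Any selection reaching 298 contains exactly 4 sensors.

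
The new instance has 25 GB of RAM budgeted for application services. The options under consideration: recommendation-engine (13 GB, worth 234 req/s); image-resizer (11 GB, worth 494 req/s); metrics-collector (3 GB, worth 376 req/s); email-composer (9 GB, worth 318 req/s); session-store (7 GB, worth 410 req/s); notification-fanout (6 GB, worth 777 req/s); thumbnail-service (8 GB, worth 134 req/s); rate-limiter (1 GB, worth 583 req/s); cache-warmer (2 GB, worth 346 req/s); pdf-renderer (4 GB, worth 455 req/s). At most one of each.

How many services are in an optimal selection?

6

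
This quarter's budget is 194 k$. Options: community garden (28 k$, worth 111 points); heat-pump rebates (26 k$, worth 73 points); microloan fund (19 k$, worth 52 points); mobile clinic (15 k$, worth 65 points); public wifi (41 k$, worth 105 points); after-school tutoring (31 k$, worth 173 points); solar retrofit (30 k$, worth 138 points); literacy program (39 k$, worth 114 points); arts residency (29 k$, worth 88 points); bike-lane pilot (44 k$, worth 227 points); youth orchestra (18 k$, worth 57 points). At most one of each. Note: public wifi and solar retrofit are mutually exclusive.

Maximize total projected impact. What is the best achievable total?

844

By projected impact per k$: after-school tutoring 5.58, bike-lane pilot 5.16, solar retrofit 4.60, mobile clinic 4.33 lead.
Taking community garden + heat-pump rebates + mobile clinic + after-school tutoring + solar retrofit + bike-lane pilot + youth orchestra: 192 k$ used, 844 in projected impact.
Runner-up community garden + heat-pump rebates + microloan fund + mobile clinic + after-school tutoring + solar retrofit + bike-lane pilot tops out at 839.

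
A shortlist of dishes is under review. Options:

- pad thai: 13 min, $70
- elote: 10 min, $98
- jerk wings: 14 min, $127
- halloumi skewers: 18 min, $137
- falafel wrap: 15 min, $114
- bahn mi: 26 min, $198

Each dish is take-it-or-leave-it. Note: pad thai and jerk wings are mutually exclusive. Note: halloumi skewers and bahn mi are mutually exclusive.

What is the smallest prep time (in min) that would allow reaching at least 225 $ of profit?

24

Look for the lowest-prep combination reaching 225.
elote + jerk wings reaches 225 using 24 min.
Below 24 min the best achievable stays under 225.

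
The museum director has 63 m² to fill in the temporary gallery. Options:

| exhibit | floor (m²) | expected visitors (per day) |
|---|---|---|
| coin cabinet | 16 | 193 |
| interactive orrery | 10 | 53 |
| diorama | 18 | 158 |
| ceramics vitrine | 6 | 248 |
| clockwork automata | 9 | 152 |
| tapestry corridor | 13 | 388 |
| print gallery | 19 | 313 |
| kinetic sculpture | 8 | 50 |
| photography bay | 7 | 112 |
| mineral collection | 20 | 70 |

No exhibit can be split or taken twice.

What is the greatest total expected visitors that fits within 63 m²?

1294

Filling by ratio: ceramics vitrine + clockwork automata + tapestry corridor + print gallery + kinetic sculpture + photography bay for 1263, with 1 m² left unused.
Dropping kinetic sculpture and photography bay frees 15 m²; slotting in coin cabinet (16 m²) lifts the total to 1294 at 63 m².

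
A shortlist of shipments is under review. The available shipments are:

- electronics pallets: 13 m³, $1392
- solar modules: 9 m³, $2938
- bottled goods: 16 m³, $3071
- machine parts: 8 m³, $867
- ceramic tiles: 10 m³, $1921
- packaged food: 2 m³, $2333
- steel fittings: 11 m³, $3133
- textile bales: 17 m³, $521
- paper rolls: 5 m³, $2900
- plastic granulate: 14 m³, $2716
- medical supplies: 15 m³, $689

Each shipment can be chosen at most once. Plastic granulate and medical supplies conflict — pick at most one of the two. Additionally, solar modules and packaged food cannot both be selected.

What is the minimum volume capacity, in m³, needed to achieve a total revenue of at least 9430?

Look for the lowest-volume combination reaching 9430.
ceramic tiles + packaged food + steel fittings + paper rolls reaches 10287 using 28 m³.
No combination under 28 m³ hits 9430.

28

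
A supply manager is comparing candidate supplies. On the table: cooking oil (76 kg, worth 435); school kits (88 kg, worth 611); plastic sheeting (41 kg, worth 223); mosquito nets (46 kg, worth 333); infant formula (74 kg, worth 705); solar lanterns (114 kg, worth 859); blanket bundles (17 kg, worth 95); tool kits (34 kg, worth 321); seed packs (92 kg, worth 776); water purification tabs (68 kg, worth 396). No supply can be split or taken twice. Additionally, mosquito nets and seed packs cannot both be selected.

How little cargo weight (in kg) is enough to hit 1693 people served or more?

200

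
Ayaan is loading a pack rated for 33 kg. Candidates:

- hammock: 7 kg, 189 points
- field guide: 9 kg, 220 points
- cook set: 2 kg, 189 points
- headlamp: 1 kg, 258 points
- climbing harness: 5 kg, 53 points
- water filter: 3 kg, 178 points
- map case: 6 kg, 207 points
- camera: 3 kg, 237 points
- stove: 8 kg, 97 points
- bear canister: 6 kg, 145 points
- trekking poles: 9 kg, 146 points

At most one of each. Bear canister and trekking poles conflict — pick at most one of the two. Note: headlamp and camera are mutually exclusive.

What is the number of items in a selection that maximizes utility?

7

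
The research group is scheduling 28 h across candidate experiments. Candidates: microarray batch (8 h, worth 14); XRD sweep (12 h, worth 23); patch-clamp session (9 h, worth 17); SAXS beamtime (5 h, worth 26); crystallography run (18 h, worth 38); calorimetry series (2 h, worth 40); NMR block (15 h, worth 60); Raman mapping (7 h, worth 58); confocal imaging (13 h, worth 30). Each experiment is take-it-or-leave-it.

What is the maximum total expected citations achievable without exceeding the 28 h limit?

Density check — calorimetry series 20.00, Raman mapping 8.29, SAXS beamtime 5.20 are the best per h.
Greedy by ratio would take SAXS beamtime + calorimetry series + Raman mapping + confocal imaging: 27 h used, total 154.
Replace SAXS beamtime and confocal imaging with NMR block: the trade gains 4 net, giving 158 at 24 h.
Next best is SAXS beamtime + calorimetry series + Raman mapping + confocal imaging at 154 (27 h) — short by 4.

158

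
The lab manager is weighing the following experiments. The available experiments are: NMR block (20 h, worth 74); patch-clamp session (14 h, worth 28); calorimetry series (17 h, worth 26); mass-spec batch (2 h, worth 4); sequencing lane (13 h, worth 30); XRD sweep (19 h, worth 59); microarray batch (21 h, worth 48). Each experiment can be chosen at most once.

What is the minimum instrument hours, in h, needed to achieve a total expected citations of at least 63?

20

Minimise h subject to total expected citations ≥ 63.
NMR block reaches 74 using 20 h.
No combination under 20 h hits 63.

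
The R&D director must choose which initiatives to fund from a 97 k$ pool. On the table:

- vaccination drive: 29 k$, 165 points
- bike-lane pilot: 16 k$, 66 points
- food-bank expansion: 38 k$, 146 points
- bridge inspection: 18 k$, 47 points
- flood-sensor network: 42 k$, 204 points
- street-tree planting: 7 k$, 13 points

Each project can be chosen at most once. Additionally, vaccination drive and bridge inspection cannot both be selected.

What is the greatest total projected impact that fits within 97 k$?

448

Best packing: vaccination drive + bike-lane pilot + flood-sensor network + street-tree planting — 94 k$, 448 total.
The closest alternative, vaccination drive + bike-lane pilot + flood-sensor network, reaches only 435.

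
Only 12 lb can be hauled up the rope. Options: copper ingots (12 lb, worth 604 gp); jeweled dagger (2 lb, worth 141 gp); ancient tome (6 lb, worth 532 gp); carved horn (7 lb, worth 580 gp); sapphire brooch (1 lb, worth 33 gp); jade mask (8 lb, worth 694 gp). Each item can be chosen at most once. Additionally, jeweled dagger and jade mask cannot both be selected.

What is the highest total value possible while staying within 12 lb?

754

Taking the top-ratio items first gives jeweled dagger + ancient tome + sapphire brooch for 706 (9 lb).
Replace ancient tome with carved horn: the trade gains 48 net, giving 754 at 10 lb.
That's the maximum — no feasible swap from here does better than 754.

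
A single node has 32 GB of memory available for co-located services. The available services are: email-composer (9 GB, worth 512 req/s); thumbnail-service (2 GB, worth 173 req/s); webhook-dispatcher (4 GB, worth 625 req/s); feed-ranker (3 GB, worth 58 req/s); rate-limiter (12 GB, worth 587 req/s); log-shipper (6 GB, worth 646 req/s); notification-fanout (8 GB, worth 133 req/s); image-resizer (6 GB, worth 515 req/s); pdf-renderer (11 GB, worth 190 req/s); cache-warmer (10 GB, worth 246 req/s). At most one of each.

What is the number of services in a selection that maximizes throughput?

Best achievable throughput is 2546.
For example thumbnail-service + webhook-dispatcher + rate-limiter + log-shipper + image-resizer achieves it, using 30 GB.
Any selection reaching 2546 contains exactly 5 services.

5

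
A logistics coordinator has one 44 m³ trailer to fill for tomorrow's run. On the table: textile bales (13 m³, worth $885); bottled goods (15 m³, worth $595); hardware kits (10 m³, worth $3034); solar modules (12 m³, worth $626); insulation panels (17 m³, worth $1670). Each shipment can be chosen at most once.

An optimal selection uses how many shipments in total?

3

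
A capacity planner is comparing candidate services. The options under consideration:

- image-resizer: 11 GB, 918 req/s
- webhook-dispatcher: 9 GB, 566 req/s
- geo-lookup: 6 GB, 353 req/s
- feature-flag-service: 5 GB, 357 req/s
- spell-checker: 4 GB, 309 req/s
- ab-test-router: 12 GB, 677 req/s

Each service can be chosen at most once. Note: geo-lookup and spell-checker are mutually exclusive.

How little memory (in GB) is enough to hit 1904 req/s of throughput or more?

Need the lightest bundle worth ≥ 1904.
image-resizer + spell-checker + ab-test-router: 1904 throughput at 27 GB.
Below 27 GB the best achievable stays under 1904.

27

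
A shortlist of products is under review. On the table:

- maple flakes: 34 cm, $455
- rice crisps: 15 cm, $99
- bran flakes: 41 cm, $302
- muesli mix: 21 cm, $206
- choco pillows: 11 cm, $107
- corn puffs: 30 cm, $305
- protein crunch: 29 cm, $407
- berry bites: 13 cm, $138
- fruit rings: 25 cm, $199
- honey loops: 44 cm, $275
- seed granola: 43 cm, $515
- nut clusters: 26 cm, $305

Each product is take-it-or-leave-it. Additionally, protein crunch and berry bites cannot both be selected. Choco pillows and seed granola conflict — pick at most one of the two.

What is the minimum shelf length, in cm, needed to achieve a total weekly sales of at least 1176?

98

Need the lightest bundle worth ≥ 1176.
Taking maple flakes + muesli mix + seed granola gives 1176 (≥ 1176) for 98 cm.
Below 98 cm the best achievable stays under 1176.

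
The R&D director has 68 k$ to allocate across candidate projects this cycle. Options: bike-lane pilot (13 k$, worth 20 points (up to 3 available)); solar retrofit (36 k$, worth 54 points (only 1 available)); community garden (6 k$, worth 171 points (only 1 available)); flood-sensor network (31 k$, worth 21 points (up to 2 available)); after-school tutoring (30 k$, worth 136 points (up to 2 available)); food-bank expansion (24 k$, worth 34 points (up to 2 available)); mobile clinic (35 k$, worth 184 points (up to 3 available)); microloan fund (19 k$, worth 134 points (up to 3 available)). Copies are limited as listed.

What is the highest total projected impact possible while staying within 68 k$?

573

Density check — community garden 28.50, microloan fund 7.05, mobile clinic 5.26, after-school tutoring 4.53 are the best per k$.
Best packing: community garden + 3×microloan fund — 63 k$, 573 total.
The spare 5 k$ is too small for any remaining project, and no exchange beats 573.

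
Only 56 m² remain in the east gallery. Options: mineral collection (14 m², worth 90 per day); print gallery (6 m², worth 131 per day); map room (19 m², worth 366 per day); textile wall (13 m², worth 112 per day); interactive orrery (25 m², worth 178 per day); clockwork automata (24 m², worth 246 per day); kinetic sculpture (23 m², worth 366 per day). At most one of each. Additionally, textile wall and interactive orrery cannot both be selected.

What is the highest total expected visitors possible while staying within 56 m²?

863

Density check — print gallery 21.83, map room 19.26, kinetic sculpture 15.91 are the best per m².
The ratio ordering already packs tightly: print gallery + map room + kinetic sculpture, 48 m², 863.
An exhaustive check of the 128 subsets confirms 863.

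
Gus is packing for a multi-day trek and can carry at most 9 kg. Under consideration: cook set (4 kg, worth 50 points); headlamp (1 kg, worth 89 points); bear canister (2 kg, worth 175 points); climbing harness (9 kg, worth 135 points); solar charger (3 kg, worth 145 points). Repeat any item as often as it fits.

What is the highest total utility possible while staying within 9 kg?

801

Best packing: 9×headlamp — 9 kg, 801 total.
That's the maximum — no swap from here does better than 801.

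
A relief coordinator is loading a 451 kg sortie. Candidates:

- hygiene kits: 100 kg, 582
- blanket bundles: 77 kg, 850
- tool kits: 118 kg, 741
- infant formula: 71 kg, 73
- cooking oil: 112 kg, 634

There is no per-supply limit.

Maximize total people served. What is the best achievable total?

4250

Best packing: 5×blanket bundles — 385 kg, 4250 total.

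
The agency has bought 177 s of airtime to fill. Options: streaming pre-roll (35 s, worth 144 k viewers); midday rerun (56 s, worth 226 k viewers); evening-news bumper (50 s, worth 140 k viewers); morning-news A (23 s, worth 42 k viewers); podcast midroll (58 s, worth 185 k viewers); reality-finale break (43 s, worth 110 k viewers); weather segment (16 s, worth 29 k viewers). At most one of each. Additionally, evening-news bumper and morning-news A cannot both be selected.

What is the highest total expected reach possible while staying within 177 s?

597

Density check — streaming pre-roll 4.11, midday rerun 4.04, podcast midroll 3.19 are the best per s.
Streaming pre-roll + midday rerun + morning-news A + podcast midroll uses 172 of the 177 s and totals 597.
Next best is streaming pre-roll + midday rerun + podcast midroll + weather segment at 584 (165 s) — short by 13.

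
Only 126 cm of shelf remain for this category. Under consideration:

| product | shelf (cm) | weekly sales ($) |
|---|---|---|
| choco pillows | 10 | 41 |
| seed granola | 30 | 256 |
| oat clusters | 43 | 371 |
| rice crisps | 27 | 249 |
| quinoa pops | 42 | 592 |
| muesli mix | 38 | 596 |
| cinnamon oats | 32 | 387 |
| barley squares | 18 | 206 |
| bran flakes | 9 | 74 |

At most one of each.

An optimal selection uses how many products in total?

4

The maximum weekly sales within 126 cm is 1649.
For example quinoa pops + muesli mix + cinnamon oats + bran flakes achieves it, using 121 cm.
All optima have 4 products.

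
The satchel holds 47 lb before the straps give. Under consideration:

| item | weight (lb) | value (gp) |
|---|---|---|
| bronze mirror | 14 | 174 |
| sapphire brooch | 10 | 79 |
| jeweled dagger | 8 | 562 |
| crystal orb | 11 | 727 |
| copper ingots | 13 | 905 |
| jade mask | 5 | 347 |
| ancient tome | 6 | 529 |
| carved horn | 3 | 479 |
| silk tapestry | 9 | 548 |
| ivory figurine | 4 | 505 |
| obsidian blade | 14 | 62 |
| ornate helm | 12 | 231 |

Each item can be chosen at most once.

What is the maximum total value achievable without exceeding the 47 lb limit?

3707

By value per lb: carved horn 159.67, ivory figurine 126.25, ancient tome 88.17, jeweled dagger 70.25 lead.
Greedy by ratio would take jeweled dagger + copper ingots + jade mask + ancient tome + carved horn + ivory figurine: 39 lb used, total 3327.
The 5 lb tied up in jade mask is better spent on crystal orb — total rises to 3707 (45 lb).
The closest alternative, jeweled dagger + crystal orb + jade mask + ancient tome + carved horn + silk tapestry + ivory figurine, reaches only 3697.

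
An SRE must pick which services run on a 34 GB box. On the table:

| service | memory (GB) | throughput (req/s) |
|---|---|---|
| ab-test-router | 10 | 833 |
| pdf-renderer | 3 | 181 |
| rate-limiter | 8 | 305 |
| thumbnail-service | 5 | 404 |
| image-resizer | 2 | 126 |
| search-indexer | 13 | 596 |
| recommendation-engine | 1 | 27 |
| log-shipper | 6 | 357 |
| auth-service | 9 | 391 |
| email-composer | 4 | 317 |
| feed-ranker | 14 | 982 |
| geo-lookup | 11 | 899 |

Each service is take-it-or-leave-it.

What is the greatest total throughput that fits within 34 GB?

2661

Filling by ratio: ab-test-router + thumbnail-service + image-resizer + recommendation-engine + email-composer + geo-lookup for 2606, with 1 GB left unused.
Dropping image-resizer frees 2 GB; slotting in pdf-renderer (3 GB) lifts the total to 2661 at 34 GB.
Nothing else within 34 GB beats 2661.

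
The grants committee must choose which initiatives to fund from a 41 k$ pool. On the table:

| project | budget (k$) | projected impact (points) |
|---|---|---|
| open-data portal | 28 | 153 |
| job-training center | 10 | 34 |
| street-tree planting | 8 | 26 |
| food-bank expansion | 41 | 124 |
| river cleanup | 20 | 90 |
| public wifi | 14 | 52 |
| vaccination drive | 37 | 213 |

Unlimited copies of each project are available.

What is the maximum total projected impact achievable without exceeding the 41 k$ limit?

213

Taking vaccination drive: 37 k$ used, 213 in projected impact.
No other feasible combination exceeds 213.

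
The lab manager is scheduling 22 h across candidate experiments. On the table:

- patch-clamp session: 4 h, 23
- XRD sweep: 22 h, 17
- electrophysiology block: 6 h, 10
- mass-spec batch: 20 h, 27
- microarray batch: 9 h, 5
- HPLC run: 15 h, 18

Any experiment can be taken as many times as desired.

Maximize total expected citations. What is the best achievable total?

115

Best packing: 5×patch-clamp session — 20 h, 115 total.
The spare 2 h is too small for any remaining experiment, and no exchange beats 115.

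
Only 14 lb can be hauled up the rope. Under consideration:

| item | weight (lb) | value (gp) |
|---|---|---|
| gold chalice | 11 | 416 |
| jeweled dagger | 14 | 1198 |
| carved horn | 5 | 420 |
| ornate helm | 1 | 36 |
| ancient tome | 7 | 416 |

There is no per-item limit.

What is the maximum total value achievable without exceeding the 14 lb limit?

Taking jeweled dagger: 14 lb used, 1198 in value.

1198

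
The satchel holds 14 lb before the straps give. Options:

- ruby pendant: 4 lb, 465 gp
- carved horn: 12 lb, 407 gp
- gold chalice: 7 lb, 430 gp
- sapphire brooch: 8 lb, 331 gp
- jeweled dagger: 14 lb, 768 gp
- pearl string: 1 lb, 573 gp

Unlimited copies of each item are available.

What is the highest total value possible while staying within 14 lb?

By value per lb: pearl string 573.00, ruby pendant 116.25, gold chalice 61.43, jeweled dagger 54.86 lead.
14×pearl string uses 14 of the 14 lb and totals 8022.
Nothing else within 14 lb beats 8022.

8022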